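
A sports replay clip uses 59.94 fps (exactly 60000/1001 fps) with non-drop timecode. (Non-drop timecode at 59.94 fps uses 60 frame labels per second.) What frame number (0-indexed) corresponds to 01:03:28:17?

frame 228497

Total seconds to the label: (1 × 3600 + 3 × 60 + 28) = 3808.
Frame index = 3808 × 60 + 17 = 228497.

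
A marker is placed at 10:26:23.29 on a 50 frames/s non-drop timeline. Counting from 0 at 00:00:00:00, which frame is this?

Total seconds to the label: (10 × 3600 + 26 × 60 + 23) = 37583.
Frame index = 37583 × 50 + 29 = 1879179.

1879179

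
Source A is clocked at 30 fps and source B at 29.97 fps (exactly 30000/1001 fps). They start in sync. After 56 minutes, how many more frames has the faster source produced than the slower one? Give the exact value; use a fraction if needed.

56 min = 3360 s.
A emits 30 × 3360 = 100800 frames; B emits 30000/1001 × 3360 = 14400000/143.
Difference = 14400/143 frames (≈ 100.6993); B is behind A.

14400/143 frames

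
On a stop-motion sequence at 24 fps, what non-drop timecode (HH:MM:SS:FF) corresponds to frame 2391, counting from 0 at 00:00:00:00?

00:01:39:15

2391 ÷ 24 = 99 full seconds, remainder 15 frames.
99 s = 0 h 1 min 39 s.
Timecode: 00:01:39:15.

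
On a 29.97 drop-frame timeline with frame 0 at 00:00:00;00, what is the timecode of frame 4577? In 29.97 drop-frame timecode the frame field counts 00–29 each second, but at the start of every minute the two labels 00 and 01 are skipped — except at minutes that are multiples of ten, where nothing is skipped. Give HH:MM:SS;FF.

00:02:32;21

Ten DF minutes hold 17982 frames, so frame 4577 lies in block 0 (frames 0–17981) with 4577 frames into that block.
The block's first minute is 1800 frames and the rest 1798 each; 4577 frames reaches minute 2, so 0 × 18 + 2 × 2 = 4 labels have been skipped so far.
Adding those back, label number 4577 + 4 = 4581 at 30 labels/s is 152 s + 21 f = 0 h 2 min 32 s frame 21, i.e. 00:02:32;21.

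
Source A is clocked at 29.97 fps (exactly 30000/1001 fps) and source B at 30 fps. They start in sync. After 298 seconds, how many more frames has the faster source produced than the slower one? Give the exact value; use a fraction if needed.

8940/1001 frames

A emits 30000/1001 × 298 = 8940000/1001 frames; B emits 30 × 298 = 8940.
Difference = 8940/1001 frames (≈ 8.9311); B is ahead of A.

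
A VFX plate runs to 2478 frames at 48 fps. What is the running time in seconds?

Running time = 2478 / (48) = 51.625 s.

51.625 seconds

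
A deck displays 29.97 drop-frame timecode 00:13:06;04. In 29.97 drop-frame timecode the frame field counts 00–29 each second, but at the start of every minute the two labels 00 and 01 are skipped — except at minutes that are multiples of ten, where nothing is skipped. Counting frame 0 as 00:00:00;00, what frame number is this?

As if non-drop at 30 labels/s: (0 × 3600 + 13 × 60 + 6) × 30 + 4 = 23584.
Minute boundaries passed: 13; those not divisible by 10: 13 − 1 = 12; dropped labels = 2 × 12 = 24.
Actual frame index = 23584 − 24 = 23560.

23560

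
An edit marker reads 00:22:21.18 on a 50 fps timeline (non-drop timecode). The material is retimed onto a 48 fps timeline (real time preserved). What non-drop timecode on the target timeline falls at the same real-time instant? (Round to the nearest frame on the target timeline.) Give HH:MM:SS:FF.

Source frame index: (0×3600 + 22×60 + 21) × 50 + 18 = 67068.
Real time: 67068 / (50) = 33534/25 s.
Target frame: (33534/25) × (48) = 1609632/25 ≈ 64385.280 → 64385.
At 48 labels/s: frame 64385 → 00:22:21:17.

00:22:21:17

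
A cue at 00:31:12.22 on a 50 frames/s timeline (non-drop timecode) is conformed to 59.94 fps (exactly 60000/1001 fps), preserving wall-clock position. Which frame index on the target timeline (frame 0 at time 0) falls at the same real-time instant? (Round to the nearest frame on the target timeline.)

Source frame index: (0×3600 + 31×60 + 12) × 50 + 22 = 93622.
Real time: 93622 / (50) = 46811/25 s.
Target frame: (46811/25) × (60000/1001) = 112346400/1001 ≈ 112234.166 → 112234.

frame 112234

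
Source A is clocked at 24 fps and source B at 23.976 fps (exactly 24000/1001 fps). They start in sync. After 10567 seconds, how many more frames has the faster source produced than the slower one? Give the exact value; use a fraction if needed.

253608/1001 frames

A emits 24 × 10567 = 253608 frames; B emits 24000/1001 × 10567 = 253608000/1001.
Difference = 253608/1001 frames (≈ 253.3546); B is behind A.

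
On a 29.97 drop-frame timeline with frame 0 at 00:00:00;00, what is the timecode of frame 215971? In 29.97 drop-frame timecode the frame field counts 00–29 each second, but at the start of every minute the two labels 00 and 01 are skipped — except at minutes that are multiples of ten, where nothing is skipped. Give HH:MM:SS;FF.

Each 10-minute DF block holds 10 × 60 × 30 − 9 × 2 = 17982 frames. 215971 ÷ 17982 → 12 full blocks, remainder 187.
Within the partial block the first minute is 1800 frames and each further minute 1798, so 0 further minute boundaries passed. Total skipped labels = 18 × 12 + 2 × 0 = 216.
Non-drop label index = 215971 + 216 = 216187; at 30 labels/s that is 02:00:06:07, i.e. DF 02:00:06;07.

02:00:06;07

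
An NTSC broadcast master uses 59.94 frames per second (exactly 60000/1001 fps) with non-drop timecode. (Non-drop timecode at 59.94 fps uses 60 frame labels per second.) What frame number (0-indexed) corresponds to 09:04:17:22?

Total seconds to the label: (9 × 3600 + 4 × 60 + 17) = 32657.
Frame index = 32657 × 60 + 22 = 1959442.

frame 1959442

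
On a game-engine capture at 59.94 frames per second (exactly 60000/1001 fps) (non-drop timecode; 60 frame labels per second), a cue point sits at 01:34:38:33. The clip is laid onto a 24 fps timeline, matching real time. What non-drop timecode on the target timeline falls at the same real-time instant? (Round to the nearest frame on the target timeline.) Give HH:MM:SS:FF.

01:34:44:05

Source frame index: (1×3600 + 34×60 + 38) × 60 + 33 = 340713.
Real time: 340713 / (60000/1001) = 113684571/20000 s.
Target frame: (113684571/20000) × (24) = 341053713/2500 ≈ 136421.485 → 136421.
At 24 labels/s: frame 136421 → 01:34:44:05.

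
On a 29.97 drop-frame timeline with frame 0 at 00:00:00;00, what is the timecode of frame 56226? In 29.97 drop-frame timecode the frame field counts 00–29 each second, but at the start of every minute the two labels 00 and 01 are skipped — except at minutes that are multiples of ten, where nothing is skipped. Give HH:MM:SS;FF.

Each 10-minute DF block holds 10 × 60 × 30 − 9 × 2 = 17982 frames. 56226 ÷ 17982 → 3 full blocks, remainder 2280.
Within the partial block the first minute is 1800 frames and each further minute 1798, so 1 further minute boundary passed. Total skipped labels = 18 × 3 + 2 × 1 = 56.
Non-drop label index = 56226 + 56 = 56282; at 30 labels/s that is 00:31:16:02, i.e. DF 00:31:16;02.

00:31:16;02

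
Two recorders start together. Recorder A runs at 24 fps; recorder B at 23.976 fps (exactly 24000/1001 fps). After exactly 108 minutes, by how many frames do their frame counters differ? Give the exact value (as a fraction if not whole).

155520/1001 frames

108 min = 6480 s.
A emits 24 × 6480 = 155520 frames; B emits 24000/1001 × 6480 = 155520000/1001.
Difference = 155520/1001 frames (≈ 155.3646); B is behind A.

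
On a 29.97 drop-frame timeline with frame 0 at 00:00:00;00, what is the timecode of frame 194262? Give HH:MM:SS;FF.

01:48:01;28

Ten DF minutes hold 17982 frames, so frame 194262 lies in block 10 (frames 179820–197801) with 14442 frames into that block.
The block's first minute is 1800 frames and the rest 1798 each; 14442 frames reaches minute 8, so 10 × 18 + 8 × 2 = 196 labels have been skipped so far.
Adding those back, label number 194262 + 196 = 194458 at 30 labels/s is 6481 s + 28 f = 1 h 48 min 1 s frame 28, i.e. 01:48:01;28.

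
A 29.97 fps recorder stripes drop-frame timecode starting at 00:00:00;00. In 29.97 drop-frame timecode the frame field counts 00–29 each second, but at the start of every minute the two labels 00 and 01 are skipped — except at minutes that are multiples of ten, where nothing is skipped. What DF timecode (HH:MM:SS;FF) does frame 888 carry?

00:00:29;18

Ten DF minutes hold 17982 frames, so frame 888 lies in block 0 (frames 0–17981) with 888 frames into that block.
The block's first minute is 1800 frames and the rest 1798 each; 888 frames reaches minute 0, so 0 × 18 + 0 × 2 = 0 labels have been skipped so far.
Adding those back, label number 888 + 0 = 888 at 30 labels/s is 29 s + 18 f = 0 h 0 min 29 s frame 18, i.e. 00:00:29;18.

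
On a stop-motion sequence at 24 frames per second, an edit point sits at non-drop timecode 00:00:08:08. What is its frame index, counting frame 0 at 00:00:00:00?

frame 200

Total seconds to the label: (0 × 3600 + 0 × 60 + 8) = 8.
Frame index = 8 × 24 + 8 = 200.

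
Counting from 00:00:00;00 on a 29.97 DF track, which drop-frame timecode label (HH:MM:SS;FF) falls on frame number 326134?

03:01:22;00

Each 10-minute DF block holds 10 × 60 × 30 − 9 × 2 = 17982 frames. 326134 ÷ 17982 → 18 full blocks, remainder 2458.
Within the partial block the first minute is 1800 frames and each further minute 1798, so 1 further minute boundary passed. Total skipped labels = 18 × 18 + 2 × 1 = 326.
Non-drop label index = 326134 + 326 = 326460; at 30 labels/s that is 03:01:22:00, i.e. DF 03:01:22;00.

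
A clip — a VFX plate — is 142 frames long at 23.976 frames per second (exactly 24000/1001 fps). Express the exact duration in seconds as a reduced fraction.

Running time = 142 ÷ (24000/1001) = 142 × 1001/24000 = 71071/12000 s.

71071/12000 seconds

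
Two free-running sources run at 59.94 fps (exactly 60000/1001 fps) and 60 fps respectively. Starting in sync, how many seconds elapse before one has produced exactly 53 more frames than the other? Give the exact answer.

The gap grows by |60 − 60000/1001| = 60/1001 frames per second.
Time for a 53-frame gap: 53 ÷ (60/1001) = 53053/60 s.

53053/60 seconds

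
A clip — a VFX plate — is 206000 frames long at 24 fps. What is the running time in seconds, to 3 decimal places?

Running time = 206000 × 1/24 = 25750/3 s ≈ 8583.333 s.

8583.333 seconds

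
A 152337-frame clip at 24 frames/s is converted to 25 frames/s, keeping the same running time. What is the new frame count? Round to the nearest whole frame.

158684 frames

Frames at target rate = 152337 × (25) / (24) = 1269475/8 ≈ 158684.375.
Nearest whole frame: 158684.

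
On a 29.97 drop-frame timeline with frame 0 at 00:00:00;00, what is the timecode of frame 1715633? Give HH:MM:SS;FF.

15:54:05;01

Ten DF minutes hold 17982 frames, so frame 1715633 lies in block 95 (frames 1708290–1726271) with 7343 frames into that block.
The block's first minute is 1800 frames and the rest 1798 each; 7343 frames reaches minute 4, so 95 × 18 + 4 × 2 = 1718 labels have been skipped so far.
Adding those back, label number 1715633 + 1718 = 1717351 at 30 labels/s is 57245 s + 1 f = 15 h 54 min 5 s frame 1, i.e. 15:54:05;01.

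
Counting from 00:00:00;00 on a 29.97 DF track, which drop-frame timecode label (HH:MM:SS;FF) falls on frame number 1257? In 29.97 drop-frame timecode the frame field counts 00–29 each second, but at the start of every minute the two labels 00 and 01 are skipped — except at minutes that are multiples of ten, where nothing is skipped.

00:00:41;27

Ten DF minutes hold 17982 frames, so frame 1257 lies in block 0 (frames 0–17981) with 1257 frames into that block.
The block's first minute is 1800 frames and the rest 1798 each; 1257 frames reaches minute 0, so 0 × 18 + 0 × 2 = 0 labels have been skipped so far.
Adding those back, label number 1257 + 0 = 1257 at 30 labels/s is 41 s + 27 f = 0 h 0 min 41 s frame 27, i.e. 00:00:41;27.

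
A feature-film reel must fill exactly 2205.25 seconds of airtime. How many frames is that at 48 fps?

Frames = 2205.25 × 48 = 105852.

105852 frames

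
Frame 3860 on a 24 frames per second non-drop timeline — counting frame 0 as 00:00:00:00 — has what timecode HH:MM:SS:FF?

3860 ÷ 24 = 160 full seconds, remainder 20 frames.
160 s = 0 h 2 min 40 s.
Timecode: 00:02:40:20.

00:02:40:20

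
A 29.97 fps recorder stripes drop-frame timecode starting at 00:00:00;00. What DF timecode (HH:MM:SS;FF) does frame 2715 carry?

00:01:30;17

Ten DF minutes hold 17982 frames, so frame 2715 lies in block 0 (frames 0–17981) with 2715 frames into that block.
The block's first minute is 1800 frames and the rest 1798 each; 2715 frames reaches minute 1, so 0 × 18 + 1 × 2 = 2 labels have been skipped so far.
Adding those back, label number 2715 + 2 = 2717 at 30 labels/s is 90 s + 17 f = 0 h 1 min 30 s frame 17, i.e. 00:01:30;17.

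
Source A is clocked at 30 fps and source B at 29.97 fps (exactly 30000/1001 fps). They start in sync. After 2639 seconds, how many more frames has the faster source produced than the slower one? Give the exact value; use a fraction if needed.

870/11 frames

A emits 30 × 2639 = 79170 frames; B emits 30000/1001 × 2639 = 870000/11.
Difference = 870/11 frames (≈ 79.0909); B is behind A.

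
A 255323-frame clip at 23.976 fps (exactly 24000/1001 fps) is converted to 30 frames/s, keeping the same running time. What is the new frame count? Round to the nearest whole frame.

319473 frames

Frames at target rate = 255323 × (30) / (24000/1001) = 255578323/800 ≈ 319472.904.
Nearest whole frame: 319473.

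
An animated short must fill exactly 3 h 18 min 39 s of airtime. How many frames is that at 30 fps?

357570 frames

3 h 18 min 39 s = 11919 s.
Frames = 11919 × 30 = 357570.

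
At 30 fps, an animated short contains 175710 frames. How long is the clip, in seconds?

Running time = 175710 / (30) = 5857 s.

5857 seconds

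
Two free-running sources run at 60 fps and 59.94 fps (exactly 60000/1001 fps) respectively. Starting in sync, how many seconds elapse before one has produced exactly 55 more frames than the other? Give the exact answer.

11011/12 seconds

The gap grows by |60000/1001 − 60| = 60/1001 frames per second.
Time for a 55-frame gap: 55 ÷ (60/1001) = 11011/12 s.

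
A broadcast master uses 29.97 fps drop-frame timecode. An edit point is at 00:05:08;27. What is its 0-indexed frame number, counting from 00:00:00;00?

Complete 10-minute blocks: 0, each 17982 frames → 0.
Remaining 5 whole minutes in the current block: 1800 + 4 × 1798 = 8992 frames.
Within the current minute: 8 × 30 + 27 − 2 = 265 (labels ;00/;01 skipped at this minute). Total = 0 + 8992 + 265 = 9257.

9257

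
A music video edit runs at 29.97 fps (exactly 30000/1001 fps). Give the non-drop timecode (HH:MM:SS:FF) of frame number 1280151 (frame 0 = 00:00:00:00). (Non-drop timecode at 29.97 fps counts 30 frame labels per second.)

11:51:11:21

1280151 ÷ 30 = 42671 full seconds, remainder 21 frames.
42671 s = 11 h 51 min 11 s.
Timecode: 11:51:11:21.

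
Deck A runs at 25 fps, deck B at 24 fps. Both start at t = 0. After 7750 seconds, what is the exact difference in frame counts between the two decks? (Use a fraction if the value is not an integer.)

7750 frames

A emits 25 × 7750 = 193750 frames; B emits 24 × 7750 = 186000.
Difference = 7750 frames; B is behind A.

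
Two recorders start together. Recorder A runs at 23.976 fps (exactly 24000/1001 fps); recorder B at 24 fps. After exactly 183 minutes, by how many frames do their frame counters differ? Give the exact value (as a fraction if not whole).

183 min = 10980 s.
A emits 24000/1001 × 10980 = 263520000/1001 frames; B emits 24 × 10980 = 263520.
Difference = 263520/1001 frames (≈ 263.2567); B is ahead of A.

263520/1001 frames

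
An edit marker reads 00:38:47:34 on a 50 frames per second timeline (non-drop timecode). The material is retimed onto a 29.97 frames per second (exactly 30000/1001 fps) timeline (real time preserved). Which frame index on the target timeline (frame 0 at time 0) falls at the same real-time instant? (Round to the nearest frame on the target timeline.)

frame 69761

Source frame index: (0×3600 + 38×60 + 47) × 50 + 34 = 116384.
Real time: 116384 / (50) = 58192/25 s.
Target frame: (58192/25) × (30000/1001) = 69830400/1001 ≈ 69760.639 → 69761.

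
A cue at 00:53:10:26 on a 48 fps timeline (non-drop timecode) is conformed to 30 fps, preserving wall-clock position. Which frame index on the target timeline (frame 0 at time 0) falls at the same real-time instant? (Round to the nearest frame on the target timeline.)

Source frame index: (0×3600 + 53×60 + 10) × 48 + 26 = 153146.
Real time: 153146 / (48) = 76573/24 s.
Target frame: (76573/24) × (30) = 382865/4 ≈ 95716.250 → 95716.

frame 95716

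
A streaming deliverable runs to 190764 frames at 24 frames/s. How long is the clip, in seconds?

7948.5 seconds

Running time = 190764 / (24) = 7948.5 s.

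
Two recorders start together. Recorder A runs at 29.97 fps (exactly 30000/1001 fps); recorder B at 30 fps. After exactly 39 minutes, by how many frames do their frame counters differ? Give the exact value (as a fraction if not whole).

39 min = 2340 s.
A emits 30000/1001 × 2340 = 5400000/77 frames; B emits 30 × 2340 = 70200.
Difference = 5400/77 frames (≈ 70.1299); B is ahead of A.

5400/77 frames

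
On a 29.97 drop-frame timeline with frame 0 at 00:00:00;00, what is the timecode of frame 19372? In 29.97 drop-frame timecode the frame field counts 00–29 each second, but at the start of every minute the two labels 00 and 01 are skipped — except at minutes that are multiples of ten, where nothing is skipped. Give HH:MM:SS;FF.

Each 10-minute DF block holds 10 × 60 × 30 − 9 × 2 = 17982 frames. 19372 ÷ 17982 → 1 full block, remainder 1390.
Within the partial block the first minute is 1800 frames and each further minute 1798, so 0 further minute boundaries passed. Total skipped labels = 18 × 1 + 2 × 0 = 18.
Non-drop label index = 19372 + 18 = 19390; at 30 labels/s that is 00:10:46:10, i.e. DF 00:10:46;10.

00:10:46;10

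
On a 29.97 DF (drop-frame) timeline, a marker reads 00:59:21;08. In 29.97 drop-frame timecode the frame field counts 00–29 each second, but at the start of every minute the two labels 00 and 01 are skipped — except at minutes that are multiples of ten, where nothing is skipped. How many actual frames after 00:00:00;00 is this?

106730

As if non-drop at 30 labels/s: (0 × 3600 + 59 × 60 + 21) × 30 + 8 = 106838.
Minute boundaries passed: 59; those not divisible by 10: 59 − 5 = 54; dropped labels = 2 × 54 = 108.
Actual frame index = 106838 − 108 = 106730.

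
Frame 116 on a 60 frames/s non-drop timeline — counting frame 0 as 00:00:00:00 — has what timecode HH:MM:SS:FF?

00:00:01:56

116 ÷ 60 = 1 full seconds, remainder 56 frames.
1 s = 0 h 0 min 1 s.
Timecode: 00:00:01:56.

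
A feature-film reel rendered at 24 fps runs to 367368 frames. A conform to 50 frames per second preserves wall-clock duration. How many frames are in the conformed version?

Target frames = source frames × (target rate / source rate) = 367368 × (50)/(24) = 367368 × 25/12 = 765350.

765350 frames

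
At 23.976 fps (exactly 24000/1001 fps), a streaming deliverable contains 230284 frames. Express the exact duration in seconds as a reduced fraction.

57628571/6000 seconds

Running time = 230284 ÷ (24000/1001) = 230284 × 1001/24000 = 57628571/6000 s.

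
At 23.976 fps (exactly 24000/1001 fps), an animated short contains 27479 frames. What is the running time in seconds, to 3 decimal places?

1146.103 seconds

Running time = 27479 × 1001/24000 = 27506479/24000 s ≈ 1146.103 s.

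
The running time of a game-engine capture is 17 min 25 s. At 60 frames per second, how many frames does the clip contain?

17 min 25 s = 1045 s.
Frames = 1045 × 60 = 62700.

62700 frames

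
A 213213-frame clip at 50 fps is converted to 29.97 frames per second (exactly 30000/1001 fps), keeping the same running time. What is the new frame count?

127800 frames

Target frames = source frames × (target rate / source rate) = 213213 × (30000/1001)/(50) = 213213 × 600/1001 = 127800.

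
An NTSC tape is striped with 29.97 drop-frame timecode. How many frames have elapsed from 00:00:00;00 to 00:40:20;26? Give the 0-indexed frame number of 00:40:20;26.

72554

As if non-drop at 30 labels/s: (0 × 3600 + 40 × 60 + 20) × 30 + 26 = 72626.
Minute boundaries passed: 40; those not divisible by 10: 40 − 4 = 36; dropped labels = 2 × 36 = 72.
Actual frame index = 72626 − 72 = 72554.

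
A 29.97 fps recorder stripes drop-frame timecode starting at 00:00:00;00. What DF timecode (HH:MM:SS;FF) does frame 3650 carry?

00:02:01;24

Ten DF minutes hold 17982 frames, so frame 3650 lies in block 0 (frames 0–17981) with 3650 frames into that block.
The block's first minute is 1800 frames and the rest 1798 each; 3650 frames reaches minute 2, so 0 × 18 + 2 × 2 = 4 labels have been skipped so far.
Adding those back, label number 3650 + 4 = 3654 at 30 labels/s is 121 s + 24 f = 0 h 2 min 1 s frame 24, i.e. 00:02:01;24.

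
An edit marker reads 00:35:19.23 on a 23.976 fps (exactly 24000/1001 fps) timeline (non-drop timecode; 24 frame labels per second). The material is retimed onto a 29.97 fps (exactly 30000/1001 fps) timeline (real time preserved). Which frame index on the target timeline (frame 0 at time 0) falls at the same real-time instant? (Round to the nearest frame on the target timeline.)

frame 63599

Source frame index: (0×3600 + 35×60 + 19) × 24 + 23 = 50879.
Real time: 50879 / (24000/1001) = 50929879/24000 s.
Target frame: (50929879/24000) × (30000/1001) = 254395/4 ≈ 63598.750 → 63599.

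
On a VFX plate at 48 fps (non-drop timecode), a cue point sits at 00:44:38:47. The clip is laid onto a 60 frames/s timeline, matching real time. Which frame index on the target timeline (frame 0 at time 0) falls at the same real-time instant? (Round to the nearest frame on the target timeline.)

frame 160739

Source frame index: (0×3600 + 44×60 + 38) × 48 + 47 = 128591.
Real time: 128591 / (48) = 128591/48 s.
Target frame: (128591/48) × (60) = 642955/4 ≈ 160738.750 → 160739.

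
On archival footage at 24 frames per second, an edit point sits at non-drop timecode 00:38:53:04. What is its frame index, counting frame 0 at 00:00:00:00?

Total seconds to the label: (0 × 3600 + 38 × 60 + 53) = 2333.
Frame index = 2333 × 24 + 4 = 55996.

55996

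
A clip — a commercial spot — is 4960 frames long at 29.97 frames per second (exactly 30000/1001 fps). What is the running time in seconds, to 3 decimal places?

165.499 seconds

Running time = 4960 × 1001/30000 = 62062/375 s ≈ 165.499 s.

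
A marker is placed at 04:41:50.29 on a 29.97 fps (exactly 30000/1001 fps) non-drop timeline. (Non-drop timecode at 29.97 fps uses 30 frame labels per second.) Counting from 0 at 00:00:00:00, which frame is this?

Total seconds to the label: (4 × 3600 + 41 × 60 + 50) = 16910.
Frame index = 16910 × 30 + 29 = 507329.

507329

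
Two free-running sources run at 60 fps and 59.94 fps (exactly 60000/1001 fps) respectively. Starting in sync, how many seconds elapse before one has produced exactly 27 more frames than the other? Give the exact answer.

450.45 seconds

The gap grows by |60000/1001 − 60| = 60/1001 frames per second.
Time for a 27-frame gap: 27 ÷ (60/1001) = 450.45 s.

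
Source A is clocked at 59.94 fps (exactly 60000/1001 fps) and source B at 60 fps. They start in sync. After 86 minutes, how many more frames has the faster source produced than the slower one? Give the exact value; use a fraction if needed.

86 min = 5160 s.
A emits 60000/1001 × 5160 = 309600000/1001 frames; B emits 60 × 5160 = 309600.
Difference = 309600/1001 frames (≈ 309.2907); B is ahead of A.

309600/1001 frames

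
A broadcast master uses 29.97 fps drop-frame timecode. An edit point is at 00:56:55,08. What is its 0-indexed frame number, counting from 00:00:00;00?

102356

Complete 10-minute blocks: 5, each 17982 frames → 89910.
Remaining 6 whole minutes in the current block: 1800 + 5 × 1798 = 10790 frames.
Within the current minute: 55 × 30 + 8 − 2 = 1656 (labels ;00/;01 skipped at this minute). Total = 89910 + 10790 + 1656 = 102356.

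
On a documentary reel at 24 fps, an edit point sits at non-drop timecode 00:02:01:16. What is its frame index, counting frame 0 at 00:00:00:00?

2920

Total seconds to the label: (0 × 3600 + 2 × 60 + 1) = 121.
Frame index = 121 × 24 + 16 = 2920.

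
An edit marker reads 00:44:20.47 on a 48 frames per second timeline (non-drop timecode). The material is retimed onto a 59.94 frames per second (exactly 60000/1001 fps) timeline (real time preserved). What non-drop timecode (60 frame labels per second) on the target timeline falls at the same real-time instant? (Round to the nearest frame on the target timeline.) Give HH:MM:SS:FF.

00:44:18:19

Source frame index: (0×3600 + 44×60 + 20) × 48 + 47 = 127727.
Real time: 127727 / (48) = 127727/48 s.
Target frame: (127727/48) × (60000/1001) = 159658750/1001 ≈ 159499.251 → 159499.
At 60 labels/s: frame 159499 → 00:44:18:19.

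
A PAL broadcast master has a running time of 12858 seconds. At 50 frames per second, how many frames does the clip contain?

Frames = 12858 × 50 = 642900.

642900 frames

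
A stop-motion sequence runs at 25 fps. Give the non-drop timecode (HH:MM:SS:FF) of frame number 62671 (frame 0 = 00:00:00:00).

62671 ÷ 25 = 2506 full seconds, remainder 21 frames.
2506 s = 0 h 41 min 46 s.
Timecode: 00:41:46:21.

00:41:46:21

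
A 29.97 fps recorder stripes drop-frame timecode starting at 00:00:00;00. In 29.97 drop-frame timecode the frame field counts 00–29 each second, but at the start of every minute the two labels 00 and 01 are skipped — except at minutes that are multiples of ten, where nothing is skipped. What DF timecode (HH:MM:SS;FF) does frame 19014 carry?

00:10:34;12

Each 10-minute DF block holds 10 × 60 × 30 − 9 × 2 = 17982 frames. 19014 ÷ 17982 → 1 full block, remainder 1032.
Within the partial block the first minute is 1800 frames and each further minute 1798, so 0 further minute boundaries passed. Total skipped labels = 18 × 1 + 2 × 0 = 18.
Non-drop label index = 19014 + 18 = 19032; at 30 labels/s that is 00:10:34:12, i.e. DF 00:10:34;12.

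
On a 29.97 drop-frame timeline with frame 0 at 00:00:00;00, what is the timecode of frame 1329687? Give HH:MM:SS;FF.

12:19:27;09

Each 10-minute DF block holds 10 × 60 × 30 − 9 × 2 = 17982 frames. 1329687 ÷ 17982 → 73 full blocks, remainder 17001.
Within the partial block the first minute is 1800 frames and each further minute 1798, so 9 further minute boundaries passed. Total skipped labels = 18 × 73 + 2 × 9 = 1332.
Non-drop label index = 1329687 + 1332 = 1331019; at 30 labels/s that is 12:19:27:09, i.e. DF 12:19:27;09.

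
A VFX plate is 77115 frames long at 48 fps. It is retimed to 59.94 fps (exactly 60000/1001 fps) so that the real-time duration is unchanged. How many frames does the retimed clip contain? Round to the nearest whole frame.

Frames at target rate = 77115 × (60000/1001) / (48) = 96393750/1001 ≈ 96297.453.
Nearest whole frame: 96297.

96297 frames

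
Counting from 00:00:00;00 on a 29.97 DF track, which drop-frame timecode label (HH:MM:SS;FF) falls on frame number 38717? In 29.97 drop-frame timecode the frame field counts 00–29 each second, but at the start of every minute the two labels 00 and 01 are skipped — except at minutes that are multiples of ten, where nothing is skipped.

Ten DF minutes hold 17982 frames, so frame 38717 lies in block 2 (frames 35964–53945) with 2753 frames into that block.
The block's first minute is 1800 frames and the rest 1798 each; 2753 frames reaches minute 1, so 2 × 18 + 1 × 2 = 38 labels have been skipped so far.
Adding those back, label number 38717 + 38 = 38755 at 30 labels/s is 1291 s + 25 f = 0 h 21 min 31 s frame 25, i.e. 00:21:31;25.

00:21:31;25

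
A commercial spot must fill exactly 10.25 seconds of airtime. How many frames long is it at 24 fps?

246 frames

Frames = 10.25 × 24 = 246.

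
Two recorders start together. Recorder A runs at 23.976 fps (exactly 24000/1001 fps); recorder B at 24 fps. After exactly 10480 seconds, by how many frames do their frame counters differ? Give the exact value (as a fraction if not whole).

251520/1001 frames

A emits 24000/1001 × 10480 = 251520000/1001 frames; B emits 24 × 10480 = 251520.
Difference = 251520/1001 frames (≈ 251.2687); B is ahead of A.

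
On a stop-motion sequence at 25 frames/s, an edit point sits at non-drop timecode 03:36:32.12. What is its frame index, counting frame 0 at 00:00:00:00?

Total seconds to the label: (3 × 3600 + 36 × 60 + 32) = 12992.
Frame index = 12992 × 25 + 12 = 324812.

324812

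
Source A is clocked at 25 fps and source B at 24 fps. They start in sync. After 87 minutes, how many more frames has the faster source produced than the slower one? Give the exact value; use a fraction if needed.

5220 frames

87 min = 5220 s.
A emits 25 × 5220 = 130500 frames; B emits 24 × 5220 = 125280.
Difference = 5220 frames; B is behind A.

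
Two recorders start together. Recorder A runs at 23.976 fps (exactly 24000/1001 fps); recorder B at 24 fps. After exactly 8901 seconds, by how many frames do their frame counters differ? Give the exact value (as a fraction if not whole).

213624/1001 frames

A emits 24000/1001 × 8901 = 213624000/1001 frames; B emits 24 × 8901 = 213624.
Difference = 213624/1001 frames (≈ 213.4106); B is ahead of A.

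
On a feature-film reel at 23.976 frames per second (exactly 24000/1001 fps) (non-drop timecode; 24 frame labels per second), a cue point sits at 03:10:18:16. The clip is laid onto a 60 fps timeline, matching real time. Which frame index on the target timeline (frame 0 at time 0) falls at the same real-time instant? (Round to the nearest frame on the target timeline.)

frame 685805

Source frame index: (3×3600 + 10×60 + 18) × 24 + 16 = 274048.
Real time: 274048 / (24000/1001) = 4286282/375 s.
Target frame: (4286282/375) × (60) = 17145128/25 ≈ 685805.120 → 685805.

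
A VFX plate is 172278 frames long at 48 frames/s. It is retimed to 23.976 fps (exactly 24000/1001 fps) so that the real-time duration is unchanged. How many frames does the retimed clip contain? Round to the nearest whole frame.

86053 frames

Frames at target rate = 172278 × (24000/1001) / (48) = 86139000/1001 ≈ 86052.947.
Nearest whole frame: 86053.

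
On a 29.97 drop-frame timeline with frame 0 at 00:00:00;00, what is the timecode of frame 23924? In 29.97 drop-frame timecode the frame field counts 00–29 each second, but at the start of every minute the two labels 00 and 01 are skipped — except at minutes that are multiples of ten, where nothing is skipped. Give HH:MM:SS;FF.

00:13:18;08

Each 10-minute DF block holds 10 × 60 × 30 − 9 × 2 = 17982 frames. 23924 ÷ 17982 → 1 full block, remainder 5942.
Within the partial block the first minute is 1800 frames and each further minute 1798, so 3 further minute boundaries passed. Total skipped labels = 18 × 1 + 2 × 3 = 24.
Non-drop label index = 23924 + 24 = 23948; at 30 labels/s that is 00:13:18:08, i.e. DF 00:13:18;08.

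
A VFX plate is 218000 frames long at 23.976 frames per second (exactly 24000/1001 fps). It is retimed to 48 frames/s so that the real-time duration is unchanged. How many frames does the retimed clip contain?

Target frames = source frames × (target rate / source rate) = 218000 × (48)/(24000/1001) = 218000 × 1001/500 = 436436.

436436 frames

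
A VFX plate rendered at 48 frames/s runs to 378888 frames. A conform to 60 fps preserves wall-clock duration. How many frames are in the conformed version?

473610 frames

Target frames = source frames × (target rate / source rate) = 378888 × (60)/(48) = 378888 × 5/4 = 473610.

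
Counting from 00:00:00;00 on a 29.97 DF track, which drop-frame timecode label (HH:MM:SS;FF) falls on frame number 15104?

00:08:24;00

Each 10-minute DF block holds 10 × 60 × 30 − 9 × 2 = 17982 frames. 15104 ÷ 17982 → 0 full blocks, remainder 15104.
Within the partial block the first minute is 1800 frames and each further minute 1798, so 8 further minute boundaries passed. Total skipped labels = 18 × 0 + 2 × 8 = 16.
Non-drop label index = 15104 + 16 = 15120; at 30 labels/s that is 00:08:24:00, i.e. DF 00:08:24;00.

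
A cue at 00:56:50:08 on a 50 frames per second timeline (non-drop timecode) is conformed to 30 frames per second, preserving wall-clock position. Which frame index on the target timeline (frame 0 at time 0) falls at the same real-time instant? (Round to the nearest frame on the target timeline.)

frame 102305

Source frame index: (0×3600 + 56×60 + 50) × 50 + 8 = 170508.
Real time: 170508 / (50) = 85254/25 s.
Target frame: (85254/25) × (30) = 511524/5 ≈ 102304.800 → 102305.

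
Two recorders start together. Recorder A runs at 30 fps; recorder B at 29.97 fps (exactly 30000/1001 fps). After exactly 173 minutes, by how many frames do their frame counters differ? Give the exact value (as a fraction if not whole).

173 min = 10380 s.
A emits 30 × 10380 = 311400 frames; B emits 30000/1001 × 10380 = 311400000/1001.
Difference = 311400/1001 frames (≈ 311.0889); B is behind A.

311400/1001 frames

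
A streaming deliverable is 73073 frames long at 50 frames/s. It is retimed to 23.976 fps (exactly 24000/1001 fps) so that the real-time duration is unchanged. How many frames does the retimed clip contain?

Target frames = source frames × (target rate / source rate) = 73073 × (24000/1001)/(50) = 73073 × 480/1001 = 35040.

35040 frames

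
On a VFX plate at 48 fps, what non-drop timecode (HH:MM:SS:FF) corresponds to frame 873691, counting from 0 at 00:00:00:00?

05:03:21:43

873691 ÷ 48 = 18201 full seconds, remainder 43 frames.
18201 s = 5 h 3 min 21 s.
Timecode: 05:03:21:43.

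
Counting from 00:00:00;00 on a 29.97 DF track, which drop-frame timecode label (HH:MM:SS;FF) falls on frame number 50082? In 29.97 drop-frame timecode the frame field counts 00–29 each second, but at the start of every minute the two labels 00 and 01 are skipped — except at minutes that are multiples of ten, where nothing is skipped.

00:27:51;02

Each 10-minute DF block holds 10 × 60 × 30 − 9 × 2 = 17982 frames. 50082 ÷ 17982 → 2 full blocks, remainder 14118.
Within the partial block the first minute is 1800 frames and each further minute 1798, so 7 further minute boundaries passed. Total skipped labels = 18 × 2 + 2 × 7 = 50.
Non-drop label index = 50082 + 50 = 50132; at 30 labels/s that is 00:27:51:02, i.e. DF 00:27:51;02.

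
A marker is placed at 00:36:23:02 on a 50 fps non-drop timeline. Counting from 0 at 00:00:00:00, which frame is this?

Total seconds to the label: (0 × 3600 + 36 × 60 + 23) = 2183.
Frame index = 2183 × 50 + 2 = 109152.

109152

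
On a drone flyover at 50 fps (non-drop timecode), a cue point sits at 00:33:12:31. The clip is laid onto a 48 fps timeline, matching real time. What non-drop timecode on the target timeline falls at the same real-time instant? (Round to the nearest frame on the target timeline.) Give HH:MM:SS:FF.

00:33:12:30

Source frame index: (0×3600 + 33×60 + 12) × 50 + 31 = 99631.
Real time: 99631 / (50) = 99631/50 s.
Target frame: (99631/50) × (48) = 2391144/25 ≈ 95645.760 → 95646.
At 48 labels/s: frame 95646 → 00:33:12:30.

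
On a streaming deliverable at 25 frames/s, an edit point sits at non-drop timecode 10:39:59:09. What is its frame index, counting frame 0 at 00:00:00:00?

959984

Total seconds to the label: (10 × 3600 + 39 × 60 + 59) = 38399.
Frame index = 38399 × 25 + 9 = 959984.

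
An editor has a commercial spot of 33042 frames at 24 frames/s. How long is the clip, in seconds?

Running time = 33042 / (24) = 1376.75 s.

1376.75 seconds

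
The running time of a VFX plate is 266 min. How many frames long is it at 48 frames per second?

266 min = 15960 s.
Frames = 15960 × 48 = 766080.

766080 frames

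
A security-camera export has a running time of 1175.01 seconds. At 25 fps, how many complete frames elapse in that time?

Frames = 1175.01 × 25 = 117501/4 ≈ 29375.2500.
Complete frames: 29375.

29375 frames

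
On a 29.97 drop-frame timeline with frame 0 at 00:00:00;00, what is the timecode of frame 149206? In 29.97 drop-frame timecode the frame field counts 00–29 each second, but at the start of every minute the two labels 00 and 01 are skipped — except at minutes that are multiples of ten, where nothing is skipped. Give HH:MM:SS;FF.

01:22:58;14

Ten DF minutes hold 17982 frames, so frame 149206 lies in block 8 (frames 143856–161837) with 5350 frames into that block.
The block's first minute is 1800 frames and the rest 1798 each; 5350 frames reaches minute 2, so 8 × 18 + 2 × 2 = 148 labels have been skipped so far.
Adding those back, label number 149206 + 148 = 149354 at 30 labels/s is 4978 s + 14 f = 1 h 22 min 58 s frame 14, i.e. 01:22:58;14.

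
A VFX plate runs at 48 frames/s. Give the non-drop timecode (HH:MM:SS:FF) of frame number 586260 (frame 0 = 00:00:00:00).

03:23:33:36

586260 ÷ 48 = 12213 full seconds, remainder 36 frames.
12213 s = 3 h 23 min 33 s.
Timecode: 03:23:33:36.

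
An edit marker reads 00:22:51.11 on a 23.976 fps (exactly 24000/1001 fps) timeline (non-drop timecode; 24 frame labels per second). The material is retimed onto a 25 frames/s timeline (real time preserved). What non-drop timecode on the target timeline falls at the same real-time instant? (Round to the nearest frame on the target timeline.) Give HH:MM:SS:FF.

Source frame index: (0×3600 + 22×60 + 51) × 24 + 11 = 32915.
Real time: 32915 / (24000/1001) = 6589583/4800 s.
Target frame: (6589583/4800) × (25) = 6589583/192 ≈ 34320.745 → 34321.
At 25 labels/s: frame 34321 → 00:22:52:21.

00:22:52:21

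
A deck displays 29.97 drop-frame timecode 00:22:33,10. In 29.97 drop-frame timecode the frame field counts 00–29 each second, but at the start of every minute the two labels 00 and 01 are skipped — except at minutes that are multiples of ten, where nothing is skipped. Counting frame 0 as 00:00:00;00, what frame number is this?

Complete 10-minute blocks: 2, each 17982 frames → 35964.
Remaining 2 whole minutes in the current block: 1800 + 1 × 1798 = 3598 frames.
Within the current minute: 33 × 30 + 10 − 2 = 998 (labels ;00/;01 skipped at this minute). Total = 35964 + 3598 + 998 = 40560.

40560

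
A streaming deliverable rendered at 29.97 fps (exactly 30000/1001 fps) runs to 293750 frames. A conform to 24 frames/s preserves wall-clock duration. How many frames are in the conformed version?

235235 frames

Target frames = source frames × (target rate / source rate) = 293750 × (24)/(30000/1001) = 293750 × 1001/1250 = 235235.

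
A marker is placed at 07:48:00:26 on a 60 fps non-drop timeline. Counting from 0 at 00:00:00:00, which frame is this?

Total seconds to the label: (7 × 3600 + 48 × 60 + 0) = 28080.
Frame index = 28080 × 60 + 26 = 1684826.

1684826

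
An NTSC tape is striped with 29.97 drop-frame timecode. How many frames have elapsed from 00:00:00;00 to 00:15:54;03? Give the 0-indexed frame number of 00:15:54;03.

Complete 10-minute blocks: 1, each 17982 frames → 17982.
Remaining 5 whole minutes in the current block: 1800 + 4 × 1798 = 8992 frames.
Within the current minute: 54 × 30 + 3 − 2 = 1621 (labels ;00/;01 skipped at this minute). Total = 17982 + 8992 + 1621 = 28595.

28595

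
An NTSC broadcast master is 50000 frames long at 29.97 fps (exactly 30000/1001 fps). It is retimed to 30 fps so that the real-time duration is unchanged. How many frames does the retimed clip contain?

Target frames = source frames × (target rate / source rate) = 50000 × (30)/(30000/1001) = 50000 × 1001/1000 = 50050.

50050 frames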